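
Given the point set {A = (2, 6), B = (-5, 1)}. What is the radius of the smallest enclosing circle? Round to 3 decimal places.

The smallest circle enclosing two points has them as diameter endpoints.
Centre = midpoint = (-1.5, 3.5); r² = |AB|²/4 = 74/4 = 18.5.
r = √(18.5) ≈ 4.301.

4.301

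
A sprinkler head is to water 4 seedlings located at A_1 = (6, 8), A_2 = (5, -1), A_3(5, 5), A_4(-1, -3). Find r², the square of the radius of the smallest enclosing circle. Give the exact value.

42.5

The farthest pair is A_1–A_4 with squared distance 170. The circle on this segment as diameter has centre (2.5, 2.5) and r² = 170/4 = 42.5.
Check A_2: distance² to centre = 18.5 ≤ 42.5, so it lies inside.
All remaining points lie in this disk, and no smaller disk contains both endpoints, so this is the minimum enclosing circle.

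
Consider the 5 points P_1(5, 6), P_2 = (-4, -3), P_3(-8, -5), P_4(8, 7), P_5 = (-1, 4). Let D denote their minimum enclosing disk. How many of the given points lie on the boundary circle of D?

2

A smallest enclosing disk is always determined by at most three of the input points on its boundary.
The farthest pair is P_3–P_4 with squared distance 400. The circle on this segment as diameter has centre (0, 1) and r² = 400/4 = 100.
Check P_1: distance² to centre = 50 ≤ 100, so it lies inside.
All remaining points lie in this disk, and no smaller disk contains both endpoints, so this is the minimum enclosing circle.
The points at distance exactly r from the centre are P_3, P_4 — 2 points.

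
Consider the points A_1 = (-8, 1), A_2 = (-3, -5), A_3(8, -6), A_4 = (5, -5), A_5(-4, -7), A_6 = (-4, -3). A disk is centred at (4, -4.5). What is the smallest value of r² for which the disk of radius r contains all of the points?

The required radius is the distance from (4, -4.5) to the farthest point.
Squared distances: 174.25, 49.25, 18.25, 1.25, 70.25, 66.25.
Maximum is 174.25, attained at A_1.

174.25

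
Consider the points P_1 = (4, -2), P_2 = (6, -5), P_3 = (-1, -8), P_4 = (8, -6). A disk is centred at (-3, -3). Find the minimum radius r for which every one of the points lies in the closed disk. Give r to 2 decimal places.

The required radius is the distance from (-3, -3) to the farthest point.
Squared distances: 50, 85, 29, 130.
Maximum is 130, attained at P_4.
r = √130 ≈ 11.40.

11.40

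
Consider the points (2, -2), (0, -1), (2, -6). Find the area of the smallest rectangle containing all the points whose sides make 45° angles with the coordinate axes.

14

In coordinates u = x + y, v = x − y the rectangle is axis-aligned; the map (x,y)→(u,v) scales areas by 2.
u-values: 0, -1, -4; range = 0 − (-4) = 4.
v-values: 4, 1, 8; range = 8 − 1 = 7.
Area = (4 × 7) / 2 = 14.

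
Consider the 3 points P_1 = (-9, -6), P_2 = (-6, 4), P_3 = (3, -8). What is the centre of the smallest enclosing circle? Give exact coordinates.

(-95/42, -18/7)

Side lengths²: P_1P_2² = 109, P_1P_3² = 148, P_2P_3² = 225.
Since P_2P_3² = 225 < 148 + 109 = 257, the triangle is acute, so the smallest enclosing circle is the circumcircle.
Circumcentre = (-95/42, -18/7), r² = 100825/1764.
Centre = (-95/42, -18/7).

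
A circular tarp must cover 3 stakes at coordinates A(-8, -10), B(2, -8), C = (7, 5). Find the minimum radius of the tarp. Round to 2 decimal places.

10.61

Side lengths²: AB² = 104, AC² = 450, BC² = 194.
Since AC² = 450 ≥ 194 + 104 = 298, the angle opposite AC is not acute, so the smallest enclosing circle has AC as diameter.
Centre = midpoint of AC = (-0.5, -2.5), r² = 450/4 = 112.5.
r = √(112.5) ≈ 10.61.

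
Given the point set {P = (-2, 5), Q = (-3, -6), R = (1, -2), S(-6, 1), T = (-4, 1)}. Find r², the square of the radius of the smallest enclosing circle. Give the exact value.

The farthest pair is P–Q with squared distance 122. The circle on this segment as diameter has centre (-2.5, -0.5) and r² = 122/4 = 30.5.
Check R: distance² to centre = 14.5 ≤ 30.5, so it lies inside.
All remaining points lie in this disk, and no smaller disk contains both endpoints, so this is the minimum enclosing circle.

30.5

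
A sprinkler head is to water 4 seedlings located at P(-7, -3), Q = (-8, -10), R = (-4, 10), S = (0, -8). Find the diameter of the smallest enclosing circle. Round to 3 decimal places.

20.396

By Welzl's lemma the MEC is supported by two points (diametrically opposite) or three points (on a circumcircle).
The farthest pair is Q–R with squared distance 416. The circle on this segment as diameter has centre (-6, 0) and r² = 416/4 = 104.
Check P: distance² to centre = 10 ≤ 104, so it lies inside.
All remaining points lie in this disk, and no smaller disk contains both endpoints, so this is the minimum enclosing circle.
Diameter = 2r = 2√104 ≈ 20.396.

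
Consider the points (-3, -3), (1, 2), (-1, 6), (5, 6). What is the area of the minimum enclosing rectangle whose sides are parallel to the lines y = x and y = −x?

In coordinates u = x + y, v = x − y the rectangle is axis-aligned; the map (x,y)→(u,v) scales areas by 2.
u-values: -6, 3, 5, 11; range = 11 − (-6) = 17.
v-values: 0, -1, -7, -1; range = 0 − (-7) = 7.
Area = (17 × 7) / 2 = 59.5.

59.5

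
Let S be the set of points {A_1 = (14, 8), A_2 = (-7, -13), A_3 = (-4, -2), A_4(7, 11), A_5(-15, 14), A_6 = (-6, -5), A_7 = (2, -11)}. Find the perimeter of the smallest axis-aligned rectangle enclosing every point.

Width = max x − min x = 14 − (-15) = 29.
Height = max y − min y = 14 − (-13) = 27.
Perimeter = 2(29 + 27) = 112.

112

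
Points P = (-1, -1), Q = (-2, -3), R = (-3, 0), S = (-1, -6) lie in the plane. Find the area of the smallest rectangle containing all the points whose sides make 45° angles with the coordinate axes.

20

In coordinates u = x + y, v = x − y the rectangle is axis-aligned; the map (x,y)→(u,v) scales areas by 2.
u-values: -2, -5, -3, -7; range = -2 − (-7) = 5.
v-values: 0, 1, -3, 5; range = 5 − (-3) = 8.
Area = (5 × 8) / 2 = 20.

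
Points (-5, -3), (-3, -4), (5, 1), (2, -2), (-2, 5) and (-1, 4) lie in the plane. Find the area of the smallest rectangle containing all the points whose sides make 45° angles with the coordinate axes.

In coordinates u = x + y, v = x − y the rectangle is axis-aligned; the map (x,y)→(u,v) scales areas by 2.
u-values: -8, -7, 6, 0, 3, 3; range = 6 − (-8) = 14.
v-values: -2, 1, 4, 4, -7, -5; range = 4 − (-7) = 11.
Area = (14 × 11) / 2 = 77.

77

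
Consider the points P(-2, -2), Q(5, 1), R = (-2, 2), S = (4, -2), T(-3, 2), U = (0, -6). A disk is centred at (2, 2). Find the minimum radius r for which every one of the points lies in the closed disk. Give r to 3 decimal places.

8.246

The required radius is the distance from (2, 2) to the farthest point.
Squared distances: 32, 10, 16, 20, 25, 68.
Maximum is 68, attained at U.
r = √68 ≈ 8.246.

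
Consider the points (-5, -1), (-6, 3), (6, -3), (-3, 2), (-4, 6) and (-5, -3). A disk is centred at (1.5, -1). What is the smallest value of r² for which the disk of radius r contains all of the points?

The required radius is the distance from (1.5, -1) to the farthest point.
Squared distances: 42.25, 72.25, 24.25, 29.25, 79.25, 46.25.
Maximum is 79.25, attained at (-4, 6).

79.25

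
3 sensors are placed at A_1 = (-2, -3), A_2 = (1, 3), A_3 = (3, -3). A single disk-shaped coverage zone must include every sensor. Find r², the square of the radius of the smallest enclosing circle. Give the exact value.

Side lengths²: A_1A_2² = 45, A_1A_3² = 25, A_2A_3² = 40.
Since A_1A_2² = 45 < 40 + 25 = 65, the triangle is acute, so the smallest enclosing circle is the circumcircle.
Circumcentre = (0.5, -0.5), r² = 12.5.

12.5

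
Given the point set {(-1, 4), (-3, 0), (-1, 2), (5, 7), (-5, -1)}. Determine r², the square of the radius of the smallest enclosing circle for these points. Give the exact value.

A smallest enclosing disk is always determined by at most three of the input points on its boundary.
The farthest pair is (5, 7)–(-5, -1) with squared distance 164. The circle on this segment as diameter has centre (0, 3) and r² = 164/4 = 41.
Check (-1, 4): distance² to centre = 2 ≤ 41, so it lies inside.
All remaining points lie in this disk, and no smaller disk contains both endpoints, so this is the minimum enclosing circle.

41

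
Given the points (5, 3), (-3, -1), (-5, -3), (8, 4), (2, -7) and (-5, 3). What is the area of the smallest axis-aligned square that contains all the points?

169

The bounding box has width 13 and height 11.
An axis-aligned square enclosing the set must have side ≥ max(width, height).
So the minimum side is max(13, 11) = 13.
Area = 13² = 169.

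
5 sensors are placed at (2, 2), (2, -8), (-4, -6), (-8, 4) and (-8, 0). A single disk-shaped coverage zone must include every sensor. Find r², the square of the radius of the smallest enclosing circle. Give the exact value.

By Welzl's lemma the MEC is supported by two points (diametrically opposite) or three points (on a circumcircle).
The farthest pair is (2, -8)–(-8, 4) with squared distance 244. The circle on this segment as diameter has centre (-3, -2) and r² = 244/4 = 61.
Check (2, 2): distance² to centre = 41 ≤ 61, so it lies inside.
All remaining points lie in this disk, and no smaller disk contains both endpoints, so this is the minimum enclosing circle.

61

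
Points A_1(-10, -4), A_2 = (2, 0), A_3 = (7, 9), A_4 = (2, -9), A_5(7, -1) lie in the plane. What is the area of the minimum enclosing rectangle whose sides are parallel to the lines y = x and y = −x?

255

In coordinates u = x + y, v = x − y the rectangle is axis-aligned; the map (x,y)→(u,v) scales areas by 2.
u-values: -14, 2, 16, -7, 6; range = 16 − (-14) = 30.
v-values: -6, 2, -2, 11, 8; range = 11 − (-6) = 17.
Area = (30 × 17) / 2 = 255.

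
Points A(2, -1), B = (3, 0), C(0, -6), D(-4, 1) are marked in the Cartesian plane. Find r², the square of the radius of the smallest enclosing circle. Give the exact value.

325/18

A smallest enclosing disk is always determined by at most three of the input points on its boundary.
The minimum enclosing circle is determined by three boundary points: B, C, D.
Their circumcentre is (-5/6, -11/6) with r² = 325/18.
The farthest remaining point A is at distance² 157/18 ≤ 325/18.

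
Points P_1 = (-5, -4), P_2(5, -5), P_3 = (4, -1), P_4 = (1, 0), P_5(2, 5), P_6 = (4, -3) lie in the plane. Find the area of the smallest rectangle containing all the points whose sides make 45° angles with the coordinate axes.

In coordinates u = x + y, v = x − y the rectangle is axis-aligned; the map (x,y)→(u,v) scales areas by 2.
u-values: -9, 0, 3, 1, 7, 1; range = 7 − (-9) = 16.
v-values: -1, 10, 5, 1, -3, 7; range = 10 − (-3) = 13.
Area = (16 × 13) / 2 = 104.

104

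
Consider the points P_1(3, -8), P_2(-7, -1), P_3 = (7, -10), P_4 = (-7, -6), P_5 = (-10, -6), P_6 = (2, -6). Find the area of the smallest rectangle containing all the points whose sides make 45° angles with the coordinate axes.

In coordinates u = x + y, v = x − y the rectangle is axis-aligned; the map (x,y)→(u,v) scales areas by 2.
u-values: -5, -8, -3, -13, -16, -4; range = -3 − (-16) = 13.
v-values: 11, -6, 17, -1, -4, 8; range = 17 − (-6) = 23.
Area = (13 × 23) / 2 = 149.5.

149.5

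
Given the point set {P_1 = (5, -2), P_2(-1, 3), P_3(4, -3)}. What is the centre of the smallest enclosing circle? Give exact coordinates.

Side lengths²: P_1P_2² = 61, P_1P_3² = 2, P_2P_3² = 61.
Since P_2P_3² = 61 < 61 + 2 = 63, the triangle is acute, so the smallest enclosing circle is the circumcircle.
Circumcentre = (39/22, 5/22), r² = 3721/242.
Centre = (39/22, 5/22).

(39/22, 5/22)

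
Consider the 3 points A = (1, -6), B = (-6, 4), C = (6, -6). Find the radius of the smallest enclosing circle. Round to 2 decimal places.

7.81

Side lengths²: AB² = 149, AC² = 25, BC² = 244.
Since BC² = 244 ≥ 149 + 25 = 174, the angle opposite BC is not acute, so the smallest enclosing circle has BC as diameter.
Centre = midpoint of BC = (0, -1), r² = 244/4 = 61.
r = √61 ≈ 7.81.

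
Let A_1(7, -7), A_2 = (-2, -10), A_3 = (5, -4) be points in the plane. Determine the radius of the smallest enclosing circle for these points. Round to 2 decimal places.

4.78

Side lengths²: A_1A_2² = 90, A_1A_3² = 13, A_2A_3² = 85.
Since A_1A_2² = 90 < 85 + 13 = 98, the triangle is acute, so the smallest enclosing circle is the circumcircle.
Circumcentre = (51/22, -175/22), r² = 5525/242.
r = √(5525/242) ≈ 4.78.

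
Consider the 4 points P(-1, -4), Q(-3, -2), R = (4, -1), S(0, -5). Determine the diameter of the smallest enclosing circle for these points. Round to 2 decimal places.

7.07

A smallest enclosing disk is always determined by at most three of the input points on its boundary.
The farthest pair is Q–R with squared distance 50. The circle on this segment as diameter has centre (0.5, -1.5) and r² = 50/4 = 12.5.
Check P: distance² to centre = 8.5 ≤ 12.5, so it lies inside.
All remaining points lie in this disk, and no smaller disk contains both endpoints, so this is the minimum enclosing circle.
Diameter = 2r = 2√(12.5) ≈ 7.07.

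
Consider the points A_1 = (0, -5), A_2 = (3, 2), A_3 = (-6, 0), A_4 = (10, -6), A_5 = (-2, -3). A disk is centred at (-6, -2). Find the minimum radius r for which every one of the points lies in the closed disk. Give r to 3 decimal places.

16.492

The required radius is the distance from (-6, -2) to the farthest point.
Squared distances: 45, 97, 4, 272, 17.
Maximum is 272, attained at A_4.
r = √272 ≈ 16.492.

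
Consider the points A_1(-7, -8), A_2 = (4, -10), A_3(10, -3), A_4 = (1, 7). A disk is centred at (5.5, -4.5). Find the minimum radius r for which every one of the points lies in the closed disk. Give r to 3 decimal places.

The required radius is the distance from (5.5, -4.5) to the farthest point.
Squared distances: 168.5, 32.5, 22.5, 152.5.
Maximum is 168.5, attained at A_1.
r = √(168.5) ≈ 12.981.

12.981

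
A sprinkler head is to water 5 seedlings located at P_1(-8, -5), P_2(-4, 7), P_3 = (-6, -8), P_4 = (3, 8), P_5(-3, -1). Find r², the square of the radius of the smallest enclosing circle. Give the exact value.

The farthest pair is P_3–P_4 with squared distance 337. The circle on this segment as diameter has centre (-1.5, 0) and r² = 337/4 = 84.25.
Check P_1: distance² to centre = 67.25 ≤ 84.25, so it lies inside.
All remaining points lie in this disk, and no smaller disk contains both endpoints, so this is the minimum enclosing circle.

84.25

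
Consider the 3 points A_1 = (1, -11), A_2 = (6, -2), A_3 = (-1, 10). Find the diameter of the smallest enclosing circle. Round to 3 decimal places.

21.095

Side lengths²: A_1A_2² = 106, A_1A_3² = 445, A_2A_3² = 193.
Since A_1A_3² = 445 ≥ 193 + 106 = 299, the angle opposite A_1A_3 is not acute, so the smallest enclosing circle has A_1A_3 as diameter.
Centre = midpoint of A_1A_3 = (0, -0.5), r² = 445/4 = 111.25.
Diameter = 2r = 2√(111.25) ≈ 21.095.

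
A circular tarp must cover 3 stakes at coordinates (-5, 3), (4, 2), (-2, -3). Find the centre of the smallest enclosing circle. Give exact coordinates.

Call the three points A, B, C in the order given.
Side lengths²: AB² = 82, AC² = 45, BC² = 61.
Since AB² = 82 < 61 + 45 = 106, the triangle is acute, so the smallest enclosing circle is the circumcircle.
Circumcentre = (-21/34, 49/34), r² = 12505/578.
Centre = (-21/34, 49/34).

(-21/34, 49/34)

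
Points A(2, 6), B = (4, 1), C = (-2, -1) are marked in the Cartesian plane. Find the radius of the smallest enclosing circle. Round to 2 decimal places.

Side lengths²: AB² = 29, AC² = 65, BC² = 40.
Since AC² = 65 < 40 + 29 = 69, the triangle is acute, so the smallest enclosing circle is the circumcircle.
Circumcentre = (7/34, 81/34), r² = 9425/578.
r = √(9425/578) ≈ 4.04.

4.04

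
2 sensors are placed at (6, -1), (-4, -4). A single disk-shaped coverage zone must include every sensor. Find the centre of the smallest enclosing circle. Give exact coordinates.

The smallest circle enclosing two points has them as diameter endpoints.
Centre = midpoint = (1, -2.5); r² = |(6, -1)−(-4, -4)|²/4 = 109/4 = 27.25.
Centre = (1, -2.5).

(1, -2.5)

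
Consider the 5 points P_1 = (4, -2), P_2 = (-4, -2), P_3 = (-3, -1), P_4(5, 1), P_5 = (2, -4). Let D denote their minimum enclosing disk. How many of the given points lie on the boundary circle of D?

By Welzl's lemma the MEC is supported by two points (diametrically opposite) or three points (on a circumcircle).
The farthest pair is P_2–P_4 with squared distance 90. The circle on this segment as diameter has centre (0.5, -0.5) and r² = 90/4 = 22.5.
Check P_1: distance² to centre = 14.5 ≤ 22.5, so it lies inside.
All remaining points lie in this disk, and no smaller disk contains both endpoints, so this is the minimum enclosing circle.
The points at distance exactly r from the centre are P_2, P_4 — 2 points.

2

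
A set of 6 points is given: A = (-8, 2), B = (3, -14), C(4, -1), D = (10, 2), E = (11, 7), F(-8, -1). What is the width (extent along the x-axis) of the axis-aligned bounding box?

19

max x = 11, min x = -8, so width = 19.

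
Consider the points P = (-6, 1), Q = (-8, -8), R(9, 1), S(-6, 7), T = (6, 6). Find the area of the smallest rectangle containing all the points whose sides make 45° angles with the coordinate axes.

294

In coordinates u = x + y, v = x − y the rectangle is axis-aligned; the map (x,y)→(u,v) scales areas by 2.
u-values: -5, -16, 10, 1, 12; range = 12 − (-16) = 28.
v-values: -7, 0, 8, -13, 0; range = 8 − (-13) = 21.
Area = (28 × 21) / 2 = 294.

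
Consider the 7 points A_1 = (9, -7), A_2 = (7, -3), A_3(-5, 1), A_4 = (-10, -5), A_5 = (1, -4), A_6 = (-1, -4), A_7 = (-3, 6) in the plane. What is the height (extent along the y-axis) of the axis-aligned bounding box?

max y = 6, min y = -7, so height = 13.

13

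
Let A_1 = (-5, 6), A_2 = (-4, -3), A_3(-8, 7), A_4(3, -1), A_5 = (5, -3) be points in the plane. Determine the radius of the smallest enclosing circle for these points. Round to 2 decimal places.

8.20

By Welzl's lemma the MEC is supported by two points (diametrically opposite) or three points (on a circumcircle).
The farthest pair is A_3–A_5 with squared distance 269. The circle on this segment as diameter has centre (-1.5, 2) and r² = 269/4 = 67.25.
Check A_1: distance² to centre = 28.25 ≤ 67.25, so it lies inside.
All remaining points lie in this disk, and no smaller disk contains both endpoints, so this is the minimum enclosing circle.
r = √(67.25) ≈ 8.20.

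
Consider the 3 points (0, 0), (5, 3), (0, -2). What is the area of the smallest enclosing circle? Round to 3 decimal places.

39.270

Call the three points A, B, C in the order given.
Side lengths²: AB² = 34, AC² = 4, BC² = 50.
Since BC² = 50 ≥ 34 + 4 = 38, the angle opposite BC is not acute, so the smallest enclosing circle has BC as diameter.
Centre = midpoint of BC = (2.5, 0.5), r² = 50/4 = 12.5.
Area = π·r² = π·12.5 ≈ 39.270.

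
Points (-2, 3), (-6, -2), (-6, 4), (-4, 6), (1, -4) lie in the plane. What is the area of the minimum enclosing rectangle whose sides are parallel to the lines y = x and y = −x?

75

In coordinates u = x + y, v = x − y the rectangle is axis-aligned; the map (x,y)→(u,v) scales areas by 2.
u-values: 1, -8, -2, 2, -3; range = 2 − (-8) = 10.
v-values: -5, -4, -10, -10, 5; range = 5 − (-10) = 15.
Area = (10 × 15) / 2 = 75.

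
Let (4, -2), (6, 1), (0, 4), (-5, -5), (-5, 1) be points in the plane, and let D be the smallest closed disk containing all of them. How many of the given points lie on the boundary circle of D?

A smallest enclosing disk is always determined by at most three of the input points on its boundary.
The farthest pair is (6, 1)–(-5, -5) with squared distance 157. The circle on this segment as diameter has centre (0.5, -2) and r² = 157/4 = 39.25.
Check (4, -2): distance² to centre = 12.25 ≤ 39.25, so it lies inside.
All remaining points lie in this disk, and no smaller disk contains both endpoints, so this is the minimum enclosing circle.
The points at distance exactly r from the centre are (6, 1), (-5, -5), (-5, 1) — 3 points.

3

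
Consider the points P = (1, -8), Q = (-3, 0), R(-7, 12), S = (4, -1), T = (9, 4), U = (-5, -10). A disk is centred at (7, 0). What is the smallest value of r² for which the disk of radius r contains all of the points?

The required radius is the distance from (7, 0) to the farthest point.
Squared distances: 100, 100, 340, 10, 20, 244.
Maximum is 340, attained at R.

340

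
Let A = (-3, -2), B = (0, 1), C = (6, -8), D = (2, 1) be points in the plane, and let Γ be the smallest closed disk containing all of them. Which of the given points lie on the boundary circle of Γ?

The minimum enclosing circle of a finite set is fixed by two of the points (as a diameter) or three (as a circumcircle).
The minimum enclosing circle is determined by three boundary points: A, B, C.
Their circumcentre is (2.1, -4.1) with r² = 30.42.
The farthest remaining point D is at distance² 26.02 ≤ 30.42.
The points at distance exactly r from the centre are A, B, C — 3 points.

A, B, C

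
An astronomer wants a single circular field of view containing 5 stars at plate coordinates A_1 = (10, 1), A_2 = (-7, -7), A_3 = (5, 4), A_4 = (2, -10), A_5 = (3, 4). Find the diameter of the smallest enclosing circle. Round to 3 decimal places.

By Welzl's lemma the MEC is supported by two points (diametrically opposite) or three points (on a circumcircle).
The farthest pair is A_1–A_2 with squared distance 353. The circle on this segment as diameter has centre (1.5, -3) and r² = 353/4 = 88.25.
Check A_3: distance² to centre = 61.25 ≤ 88.25, so it lies inside.
All remaining points lie in this disk, and no smaller disk contains both endpoints, so this is the minimum enclosing circle.
Diameter = 2r = 2√(88.25) ≈ 18.788.

18.788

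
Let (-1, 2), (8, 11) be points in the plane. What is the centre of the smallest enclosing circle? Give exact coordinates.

(3.5, 6.5)

The smallest circle enclosing two points has them as diameter endpoints.
Centre = midpoint = (3.5, 6.5); r² = |(-1, 2)−(8, 11)|²/4 = 162/4 = 40.5.
Centre = (3.5, 6.5).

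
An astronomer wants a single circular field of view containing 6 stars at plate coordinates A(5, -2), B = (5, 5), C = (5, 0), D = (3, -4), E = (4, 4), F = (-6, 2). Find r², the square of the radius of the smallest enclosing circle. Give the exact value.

The minimum enclosing circle is determined by three boundary points: B, D, F.
Their circumcentre is (5/62, 85/62) with r² = 71825/1922.
The farthest remaining point A is at distance² 68353/1922 ≤ 71825/1922.

71825/1922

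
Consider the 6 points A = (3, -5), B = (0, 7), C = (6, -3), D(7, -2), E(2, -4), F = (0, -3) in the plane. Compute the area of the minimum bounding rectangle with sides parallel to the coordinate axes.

84

x ranges over [0, 7], width 7.
y ranges over [-5, 7], height 12.
Area = 7 × 12 = 84.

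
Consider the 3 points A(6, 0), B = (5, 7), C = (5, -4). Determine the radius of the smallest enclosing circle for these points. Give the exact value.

5.5

Side lengths²: AB² = 50, AC² = 17, BC² = 121.
Since BC² = 121 ≥ 50 + 17 = 67, the angle opposite BC is not acute, so the smallest enclosing circle has BC as diameter.
Centre = midpoint of BC = (5, 1.5), r² = 121/4 = 30.25.
r = √(30.25) = 5.5.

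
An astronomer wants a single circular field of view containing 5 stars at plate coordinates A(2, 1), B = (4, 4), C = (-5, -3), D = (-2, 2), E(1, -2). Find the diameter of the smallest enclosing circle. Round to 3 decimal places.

A smallest enclosing disk is always determined by at most three of the input points on its boundary.
The farthest pair is B–C with squared distance 130. The circle on this segment as diameter has centre (-0.5, 0.5) and r² = 130/4 = 32.5.
Check A: distance² to centre = 6.5 ≤ 32.5, so it lies inside.
All remaining points lie in this disk, and no smaller disk contains both endpoints, so this is the minimum enclosing circle.
Diameter = 2r = 2√(32.5) ≈ 11.402.

11.402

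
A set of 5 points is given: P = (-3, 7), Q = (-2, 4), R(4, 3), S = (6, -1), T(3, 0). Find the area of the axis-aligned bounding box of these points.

x ranges over [-3, 6], width 9.
y ranges over [-1, 7], height 8.
Area = 9 × 8 = 72.

72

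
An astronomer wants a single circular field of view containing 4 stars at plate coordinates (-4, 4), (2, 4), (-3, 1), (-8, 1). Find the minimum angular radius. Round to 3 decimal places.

The farthest pair is (2, 4)–(-8, 1) with squared distance 109. The circle on this segment as diameter has centre (-3, 2.5) and r² = 109/4 = 27.25.
Check (-4, 4): distance² to centre = 3.25 ≤ 27.25, so it lies inside.
All remaining points lie in this disk, and no smaller disk contains both endpoints, so this is the minimum enclosing circle.
r = √(27.25) ≈ 5.220.

5.220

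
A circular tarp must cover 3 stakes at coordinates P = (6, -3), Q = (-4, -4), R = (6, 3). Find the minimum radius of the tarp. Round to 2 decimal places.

Side lengths²: PQ² = 101, PR² = 36, QR² = 149.
Since QR² = 149 ≥ 101 + 36 = 137, the angle opposite QR is not acute, so the smallest enclosing circle has QR as diameter.
Centre = midpoint of QR = (1, -0.5), r² = 149/4 = 37.25.
r = √(37.25) ≈ 6.10.

6.10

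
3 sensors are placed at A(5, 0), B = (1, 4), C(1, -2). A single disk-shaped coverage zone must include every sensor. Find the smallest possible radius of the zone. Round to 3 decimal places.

3.162

Side lengths²: AB² = 32, AC² = 20, BC² = 36.
Since BC² = 36 < 32 + 20 = 52, the triangle is acute, so the smallest enclosing circle is the circumcircle.
Circumcentre = (2, 1), r² = 10.
r = √10 ≈ 3.162.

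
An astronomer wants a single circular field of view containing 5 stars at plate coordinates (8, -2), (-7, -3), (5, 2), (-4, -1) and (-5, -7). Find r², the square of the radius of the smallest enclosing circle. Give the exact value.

The farthest pair is (8, -2)–(-7, -3) with squared distance 226. The circle on this segment as diameter has centre (0.5, -2.5) and r² = 226/4 = 56.5.
Check (5, 2): distance² to centre = 40.5 ≤ 56.5, so it lies inside.
All remaining points lie in this disk, and no smaller disk contains both endpoints, so this is the minimum enclosing circle.

56.5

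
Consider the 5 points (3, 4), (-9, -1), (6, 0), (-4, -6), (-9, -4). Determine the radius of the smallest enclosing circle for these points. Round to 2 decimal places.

7.76

The farthest pair is (6, 0)–(-9, -4) with squared distance 241. The circle on this segment as diameter has centre (-1.5, -2) and r² = 241/4 = 60.25.
Check (3, 4): distance² to centre = 56.25 ≤ 60.25, so it lies inside.
All remaining points lie in this disk, and no smaller disk contains both endpoints, so this is the minimum enclosing circle.
r = √(60.25) ≈ 7.76.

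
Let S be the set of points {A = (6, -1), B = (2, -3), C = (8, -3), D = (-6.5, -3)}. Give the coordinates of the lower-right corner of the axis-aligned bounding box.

x-range [-6.5, 8], y-range [-3, -1].
The lower-right corner is (8, -3).

(8, -3)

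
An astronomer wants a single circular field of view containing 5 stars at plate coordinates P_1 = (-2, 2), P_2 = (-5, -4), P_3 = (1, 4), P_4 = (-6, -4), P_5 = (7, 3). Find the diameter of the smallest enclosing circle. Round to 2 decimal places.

14.76

The farthest pair is P_4–P_5 with squared distance 218. The circle on this segment as diameter has centre (0.5, -0.5) and r² = 218/4 = 54.5.
Check P_1: distance² to centre = 12.5 ≤ 54.5, so it lies inside.
All remaining points lie in this disk, and no smaller disk contains both endpoints, so this is the minimum enclosing circle.
Diameter = 2r = 2√(54.5) ≈ 14.76.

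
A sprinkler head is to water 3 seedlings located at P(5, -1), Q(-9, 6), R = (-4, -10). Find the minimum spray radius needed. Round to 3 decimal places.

Side lengths²: PQ² = 245, PR² = 162, QR² = 281.
Since QR² = 281 < 245 + 162 = 407, the triangle is acute, so the smallest enclosing circle is the circumcircle.
Circumcentre = (-23/6, -7/6), r² = 1405/18.
r = √(1405/18) ≈ 8.835.

8.835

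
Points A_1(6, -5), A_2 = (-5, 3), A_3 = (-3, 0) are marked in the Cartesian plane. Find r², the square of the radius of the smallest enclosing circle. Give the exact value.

Side lengths²: A_1A_2² = 185, A_1A_3² = 106, A_2A_3² = 13.
Since A_1A_2² = 185 ≥ 106 + 13 = 119, the angle opposite A_1A_2 is not acute, so the smallest enclosing circle has A_1A_2 as diameter.
Centre = midpoint of A_1A_2 = (0.5, -1), r² = 185/4 = 46.25.

46.25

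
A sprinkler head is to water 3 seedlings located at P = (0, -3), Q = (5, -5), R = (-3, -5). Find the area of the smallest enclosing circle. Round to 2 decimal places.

50.27

Side lengths²: PQ² = 29, PR² = 13, QR² = 64.
Since QR² = 64 ≥ 29 + 13 = 42, the angle opposite QR is not acute, so the smallest enclosing circle has QR as diameter.
Centre = midpoint of QR = (1, -5), r² = 64/4 = 16.
Area = π·r² = π·16 ≈ 50.27.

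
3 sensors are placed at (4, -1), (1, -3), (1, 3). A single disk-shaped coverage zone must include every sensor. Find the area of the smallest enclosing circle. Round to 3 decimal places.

28.362

Call the three points A, B, C in the order given.
Side lengths²: AB² = 13, AC² = 25, BC² = 36.
Since BC² = 36 < 25 + 13 = 38, the triangle is acute, so the smallest enclosing circle is the circumcircle.
Circumcentre = (7/6, 0), r² = 325/36.
Area = π·r² = π·325/36 ≈ 28.362.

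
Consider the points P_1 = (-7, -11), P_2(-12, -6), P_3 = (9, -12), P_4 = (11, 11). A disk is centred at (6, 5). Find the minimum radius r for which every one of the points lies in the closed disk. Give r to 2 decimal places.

The required radius is the distance from (6, 5) to the farthest point.
Squared distances: 425, 445, 298, 61.
Maximum is 445, attained at P_2.
r = √445 ≈ 21.10.

21.10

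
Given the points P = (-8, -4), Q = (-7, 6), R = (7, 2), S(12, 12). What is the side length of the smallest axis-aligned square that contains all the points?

20

The bounding box has width 20 and height 16.
An axis-aligned square enclosing the set must have side ≥ max(width, height).
So the minimum side is max(20, 16) = 20.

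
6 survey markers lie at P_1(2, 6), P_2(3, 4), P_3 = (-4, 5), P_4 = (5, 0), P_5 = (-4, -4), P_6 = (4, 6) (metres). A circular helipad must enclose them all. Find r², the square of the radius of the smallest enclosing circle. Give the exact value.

By Welzl's lemma the MEC is supported by two points (diametrically opposite) or three points (on a circumcircle).
The farthest pair is P_5–P_6 with squared distance 164. The circle on this segment as diameter has centre (0, 1) and r² = 164/4 = 41.
Check P_1: distance² to centre = 29 ≤ 41, so it lies inside.
All remaining points lie in this disk, and no smaller disk contains both endpoints, so this is the minimum enclosing circle.

41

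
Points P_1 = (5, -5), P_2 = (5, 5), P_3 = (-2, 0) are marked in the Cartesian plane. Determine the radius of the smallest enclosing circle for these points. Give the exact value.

Side lengths²: P_1P_2² = 100, P_1P_3² = 74, P_2P_3² = 74.
Since P_1P_2² = 100 < 74 + 74 = 148, the triangle is acute, so the smallest enclosing circle is the circumcircle.
Circumcentre = (23/7, 0), r² = 1369/49.
r = √(1369/49) = 37/7.

37/7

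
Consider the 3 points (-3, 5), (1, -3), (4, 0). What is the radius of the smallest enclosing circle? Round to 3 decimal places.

4.534

Call the three points A, B, C in the order given.
Side lengths²: AB² = 80, AC² = 74, BC² = 18.
Since AB² = 80 < 74 + 18 = 92, the triangle is acute, so the smallest enclosing circle is the circumcircle.
Circumcentre = (-1/3, 4/3), r² = 185/9.
r = √(185/9) ≈ 4.534.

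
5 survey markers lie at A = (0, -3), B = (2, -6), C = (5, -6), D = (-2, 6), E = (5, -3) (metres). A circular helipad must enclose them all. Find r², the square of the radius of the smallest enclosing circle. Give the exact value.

The farthest pair is C–D with squared distance 193. The circle on this segment as diameter has centre (1.5, 0) and r² = 193/4 = 48.25.
Check A: distance² to centre = 11.25 ≤ 48.25, so it lies inside.
All remaining points lie in this disk, and no smaller disk contains both endpoints, so this is the minimum enclosing circle.

48.25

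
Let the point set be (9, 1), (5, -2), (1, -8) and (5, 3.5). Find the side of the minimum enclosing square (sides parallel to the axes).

11.5

The bounding box has width 8 and height 11.5.
An axis-aligned square enclosing the set must have side ≥ max(width, height).
So the minimum side is max(8, 11.5) = 11.5.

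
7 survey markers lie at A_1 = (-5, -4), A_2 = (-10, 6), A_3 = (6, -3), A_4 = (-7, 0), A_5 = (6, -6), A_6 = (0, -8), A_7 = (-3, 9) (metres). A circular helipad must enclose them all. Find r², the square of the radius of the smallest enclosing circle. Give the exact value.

The minimum enclosing circle of a finite set is fixed by two of the points (as a diameter) or three (as a circumcircle).
The farthest pair is A_2–A_5 with squared distance 400. The circle on this segment as diameter has centre (-2, 0) and r² = 400/4 = 100.
Check A_1: distance² to centre = 25 ≤ 100, so it lies inside.
All remaining points lie in this disk, and no smaller disk contains both endpoints, so this is the minimum enclosing circle.

100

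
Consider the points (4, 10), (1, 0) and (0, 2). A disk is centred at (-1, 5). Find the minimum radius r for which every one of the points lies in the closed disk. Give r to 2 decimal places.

7.07

The required radius is the distance from (-1, 5) to the farthest point.
Squared distances: 50, 29, 10.
Maximum is 50, attained at (4, 10).
r = √50 ≈ 7.07.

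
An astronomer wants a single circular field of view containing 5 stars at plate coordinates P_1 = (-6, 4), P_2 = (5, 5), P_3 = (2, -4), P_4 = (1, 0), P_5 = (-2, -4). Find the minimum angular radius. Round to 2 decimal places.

6.17

By Welzl's lemma the MEC is supported by two points (diametrically opposite) or three points (on a circumcircle).
The minimum enclosing circle is determined by three boundary points: P_1, P_2, P_3.
Their circumcentre is (-0.25, 1.75) with r² = 38.125.
The farthest remaining point P_5 is at distance² 36.125 ≤ 38.125.
r = √(38.125) ≈ 6.17.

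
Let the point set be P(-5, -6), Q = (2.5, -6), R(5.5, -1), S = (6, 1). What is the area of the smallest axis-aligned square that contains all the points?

The bounding box has width 11 and height 7.
An axis-aligned square enclosing the set must have side ≥ max(width, height).
So the minimum side is max(11, 7) = 11.
Area = 11² = 121.

121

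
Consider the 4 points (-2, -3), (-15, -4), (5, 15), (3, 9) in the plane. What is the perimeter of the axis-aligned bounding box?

Width = max x − min x = 5 − (-15) = 20.
Height = max y − min y = 15 − (-4) = 19.
Perimeter = 2(20 + 19) = 78.

78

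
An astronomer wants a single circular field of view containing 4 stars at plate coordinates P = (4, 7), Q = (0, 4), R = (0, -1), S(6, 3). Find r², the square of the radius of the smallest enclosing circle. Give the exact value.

The minimum enclosing circle of a finite set is fixed by two of the points (as a diameter) or three (as a circumcircle).
The farthest pair is P–R with squared distance 80. The circle on this segment as diameter has centre (2, 3) and r² = 80/4 = 20.
Check Q: distance² to centre = 5 ≤ 20, so it lies inside.
All remaining points lie in this disk, and no smaller disk contains both endpoints, so this is the minimum enclosing circle.

20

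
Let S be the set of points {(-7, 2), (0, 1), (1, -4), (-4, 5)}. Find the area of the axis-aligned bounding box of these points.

72

x ranges over [-7, 1], width 8.
y ranges over [-4, 5], height 9.
Area = 8 × 9 = 72.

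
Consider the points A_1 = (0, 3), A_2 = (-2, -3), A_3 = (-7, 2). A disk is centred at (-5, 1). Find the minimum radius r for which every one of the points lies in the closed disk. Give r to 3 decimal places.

5.385

The required radius is the distance from (-5, 1) to the farthest point.
Squared distances: 29, 25, 5.
Maximum is 29, attained at A_1.
r = √29 ≈ 5.385.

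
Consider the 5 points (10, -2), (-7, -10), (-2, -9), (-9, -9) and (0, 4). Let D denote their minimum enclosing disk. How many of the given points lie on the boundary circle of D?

2

The minimum enclosing circle of a finite set is fixed by two of the points (as a diameter) or three (as a circumcircle).
The farthest pair is (10, -2)–(-9, -9) with squared distance 410. The circle on this segment as diameter has centre (0.5, -5.5) and r² = 410/4 = 102.5.
Check (-7, -10): distance² to centre = 76.5 ≤ 102.5, so it lies inside.
All remaining points lie in this disk, and no smaller disk contains both endpoints, so this is the minimum enclosing circle.
The points at distance exactly r from the centre are (10, -2), (-9, -9) — 2 points.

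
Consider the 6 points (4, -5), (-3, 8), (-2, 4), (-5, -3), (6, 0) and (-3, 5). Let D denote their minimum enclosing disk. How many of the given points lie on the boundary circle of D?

By Welzl's lemma the MEC is supported by two points (diametrically opposite) or three points (on a circumcircle).
The farthest pair is (4, -5)–(-3, 8) with squared distance 218. The circle on this segment as diameter has centre (0.5, 1.5) and r² = 218/4 = 54.5.
Check (-2, 4): distance² to centre = 12.5 ≤ 54.5, so it lies inside.
All remaining points lie in this disk, and no smaller disk contains both endpoints, so this is the minimum enclosing circle.
The points at distance exactly r from the centre are (4, -5), (-3, 8) — 2 points.

2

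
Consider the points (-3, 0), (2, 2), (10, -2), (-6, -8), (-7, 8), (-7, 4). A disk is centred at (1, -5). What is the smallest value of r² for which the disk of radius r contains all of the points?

The required radius is the distance from (1, -5) to the farthest point.
Squared distances: 41, 50, 90, 58, 233, 145.
Maximum is 233, attained at (-7, 8).

233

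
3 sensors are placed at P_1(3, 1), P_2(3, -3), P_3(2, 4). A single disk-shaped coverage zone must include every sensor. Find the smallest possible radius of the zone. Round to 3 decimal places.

Side lengths²: P_1P_2² = 16, P_1P_3² = 10, P_2P_3² = 50.
Since P_2P_3² = 50 ≥ 16 + 10 = 26, the angle opposite P_2P_3 is not acute, so the smallest enclosing circle has P_2P_3 as diameter.
Centre = midpoint of P_2P_3 = (2.5, 0.5), r² = 50/4 = 12.5.
r = √(12.5) ≈ 3.536.

3.536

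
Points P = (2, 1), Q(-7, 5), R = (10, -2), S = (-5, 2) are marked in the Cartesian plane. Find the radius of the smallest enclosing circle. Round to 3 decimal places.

9.192

The minimum enclosing circle of a finite set is fixed by two of the points (as a diameter) or three (as a circumcircle).
The farthest pair is Q–R with squared distance 338. The circle on this segment as diameter has centre (1.5, 1.5) and r² = 338/4 = 84.5.
Check P: distance² to centre = 0.5 ≤ 84.5, so it lies inside.
All remaining points lie in this disk, and no smaller disk contains both endpoints, so this is the minimum enclosing circle.
r = √(84.5) ≈ 9.192.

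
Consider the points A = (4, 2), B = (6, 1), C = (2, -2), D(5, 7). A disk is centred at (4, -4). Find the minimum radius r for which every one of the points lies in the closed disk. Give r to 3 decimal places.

11.045

The required radius is the distance from (4, -4) to the farthest point.
Squared distances: 36, 29, 8, 122.
Maximum is 122, attained at D.
r = √122 ≈ 11.045.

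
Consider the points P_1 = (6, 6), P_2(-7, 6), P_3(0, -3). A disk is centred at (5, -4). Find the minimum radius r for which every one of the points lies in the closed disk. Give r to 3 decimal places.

The required radius is the distance from (5, -4) to the farthest point.
Squared distances: 101, 244, 26.
Maximum is 244, attained at P_2.
r = √244 ≈ 15.620.

15.620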